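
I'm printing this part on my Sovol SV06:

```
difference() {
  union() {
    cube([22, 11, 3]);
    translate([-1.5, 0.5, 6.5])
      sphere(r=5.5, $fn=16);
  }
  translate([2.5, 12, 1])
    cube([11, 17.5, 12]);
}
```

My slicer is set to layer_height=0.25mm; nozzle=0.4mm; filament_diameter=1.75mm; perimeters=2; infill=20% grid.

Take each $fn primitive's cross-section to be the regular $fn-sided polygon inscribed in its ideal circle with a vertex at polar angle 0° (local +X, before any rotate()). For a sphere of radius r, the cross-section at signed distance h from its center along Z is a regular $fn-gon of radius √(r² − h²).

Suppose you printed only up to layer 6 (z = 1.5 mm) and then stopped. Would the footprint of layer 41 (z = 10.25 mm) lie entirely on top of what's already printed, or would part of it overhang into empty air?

Compare the two slices. At z = 1.5: the cube (footprint 22×11) is included at this height (area 242.00 mm²); the r=5.5 sphere at (-1.5, 0.5) contributes a regular 16-gon of circumradius √(5.5²−5²) = 2.291 (area = (16/2)·2.291²·sin(360°/16) = 16.07 mm²); Combining (union): the regions partially overlap — summed areas 258.07 mm² minus the doubly-counted overlap 1.27 mm² gives 256.81 mm² — area = 256.81 mm²; the 11×17.5 cube at (2.5, 12) contributes its full rectangle (area 192.50 mm²); Taking the first minus the rest: starting from the result so far (256.81 mm²), the 11×17.5 cube at (2.5, 12) misses the remaining region (no effect) — area = 256.81 mm². At z = 10.25: the cube does not reach this height (z outside [0, 3]); the r=5.5 sphere at (-1.5, 0.5) slices to a regular 16-gon of circumradius 4.023 (√(r²−h²) with h=3.75 from center) (area = (16/2)·4.023²·sin(360°/16) = 49.56 mm²); Merging all regions: only the r=5.5 sphere at (-1.5, 0.5) is present, so the union is just that shape — area = 49.56 mm²; the 11×17.5 cube at (2.5, 12) contributes its full rectangle (area 192.50 mm²); After the difference (first − rest): starting from the result so far (49.56 mm²), the 11×17.5 cube at (2.5, 12) misses the remaining region (no effect) — area = 49.56 mm². Checking containment: at z = 10.25 the cross-section extends beyond the z = 1.5 cross-section by about 26.94 mm².

part overhangs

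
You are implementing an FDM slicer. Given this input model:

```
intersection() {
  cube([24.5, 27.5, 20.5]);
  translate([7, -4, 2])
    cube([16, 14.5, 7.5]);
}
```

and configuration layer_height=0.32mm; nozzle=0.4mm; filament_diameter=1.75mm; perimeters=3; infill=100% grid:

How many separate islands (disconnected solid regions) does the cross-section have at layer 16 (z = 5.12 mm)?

At z = 5.12 mm: the 24.5×27.5 cube contributes its full rectangle; the cube at (7, -4) is present — its section is the full 16×14.5 rectangle; After intersecting: the 16×14.5 cube at (7, -4) partially overlaps the 24.5×27.5 cube; clipping to the common part keeps 168.00 mm² — 1 connected region. Overall, the cross-section is a single solid region. Island count = 1.

1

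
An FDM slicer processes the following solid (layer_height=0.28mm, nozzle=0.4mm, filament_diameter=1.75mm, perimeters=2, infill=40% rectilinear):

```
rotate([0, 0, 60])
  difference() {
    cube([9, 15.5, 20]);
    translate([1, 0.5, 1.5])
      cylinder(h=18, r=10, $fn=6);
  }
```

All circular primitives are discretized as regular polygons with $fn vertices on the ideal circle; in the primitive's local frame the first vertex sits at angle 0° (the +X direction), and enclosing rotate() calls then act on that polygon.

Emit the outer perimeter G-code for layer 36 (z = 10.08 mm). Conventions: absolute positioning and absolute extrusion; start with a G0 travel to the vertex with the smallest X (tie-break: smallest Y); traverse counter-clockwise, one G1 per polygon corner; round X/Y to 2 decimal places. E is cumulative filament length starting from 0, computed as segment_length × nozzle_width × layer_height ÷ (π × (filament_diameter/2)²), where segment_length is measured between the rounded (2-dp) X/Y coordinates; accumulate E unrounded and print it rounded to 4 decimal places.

G0 X-13.42 Y7.75 Z10.08
G1 X-7.93 Y4.58 E0.2952
G1 X-4.93 Y9.78 E0.5747
G1 X1.07 Y9.78 E0.8541
G1 X-8.92 Y15.54 E1.3911
G1 X-13.42 Y7.75 E1.8100

At z = 10.08 mm: the 9×15.5 cube contributes its full rectangle; the r=10 cylinder at (1, 0.5) contributes a regular 6-gon of circumradius 10; Subtracting the remaining from the first: starting from the 9×15.5 cube, the r=10 cylinder at (1, 0.5) partially overlaps it — only the 74.65 mm² overlap (of its 259.81 mm²) is removed, clipping the outline — 1 connected region; (rotated 60° about Z; rotation is an isometry so areas/perimeters/island counts are preserved). The outline is a single polygon with 5 vertices. Extrusion per mm of travel: 0.4 × 0.28 / (π × 0.875²) = 0.046564. Accumulating E over each segment gives final E = 1.8100.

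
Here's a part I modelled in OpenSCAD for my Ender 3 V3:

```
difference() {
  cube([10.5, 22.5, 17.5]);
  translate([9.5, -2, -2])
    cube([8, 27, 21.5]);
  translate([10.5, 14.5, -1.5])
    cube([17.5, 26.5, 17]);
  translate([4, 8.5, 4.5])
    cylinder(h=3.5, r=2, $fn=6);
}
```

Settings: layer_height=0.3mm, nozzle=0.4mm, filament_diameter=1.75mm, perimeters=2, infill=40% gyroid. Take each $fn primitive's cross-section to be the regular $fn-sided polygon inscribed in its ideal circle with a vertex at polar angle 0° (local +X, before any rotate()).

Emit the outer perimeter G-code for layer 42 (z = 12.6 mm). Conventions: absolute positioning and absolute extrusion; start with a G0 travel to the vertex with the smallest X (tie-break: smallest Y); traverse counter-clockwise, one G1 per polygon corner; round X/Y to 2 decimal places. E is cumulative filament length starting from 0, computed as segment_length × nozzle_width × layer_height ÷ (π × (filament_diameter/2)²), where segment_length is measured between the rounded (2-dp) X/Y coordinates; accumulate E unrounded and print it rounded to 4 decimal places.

G0 X0.00 Y0.00 Z12.60
G1 X9.50 Y0.00 E0.4740
G1 X9.50 Y22.50 E1.5965
G1 X0.00 Y22.50 E2.0704
G1 X0.00 Y0.00 E3.1930

At z = 12.6 mm: the cube is present — its section is the full 10.5×22.5 rectangle; the cube at (9.5, -2) (footprint 8×27) is included at this height; the cube at (10.5, 14.5) (footprint 17.5×26.5) is included at this height; the cylinder at (4, 8.5) is not intersected at this z (z outside [4.5, 8]); Taking the first minus the rest: starting from the 10.5×22.5 cube, the 8×27 cube at (9.5, -2) partially overlaps it — only the 22.50 mm² overlap (of its 216.00 mm²) is removed, clipping the outline; the 17.5×26.5 cube at (10.5, 14.5) misses the remaining region (no effect) — 1 connected region. The outline is a single polygon with 4 vertices. Extrusion per mm of travel: 0.4 × 0.3 / (π × 0.875²) = 0.049890. Accumulating E over each segment gives final E = 3.1930.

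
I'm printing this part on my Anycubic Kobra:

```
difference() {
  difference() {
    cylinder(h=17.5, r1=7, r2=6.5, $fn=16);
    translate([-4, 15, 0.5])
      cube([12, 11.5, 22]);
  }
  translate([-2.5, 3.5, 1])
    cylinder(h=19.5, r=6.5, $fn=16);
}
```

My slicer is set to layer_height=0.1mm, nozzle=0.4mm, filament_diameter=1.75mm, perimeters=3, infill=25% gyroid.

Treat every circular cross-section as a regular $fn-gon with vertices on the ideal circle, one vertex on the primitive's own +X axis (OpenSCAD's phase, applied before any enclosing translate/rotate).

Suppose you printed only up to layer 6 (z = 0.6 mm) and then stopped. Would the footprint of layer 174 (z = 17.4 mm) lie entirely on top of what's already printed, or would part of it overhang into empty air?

Compare the two slices. At z = 0.6: the cone: at t=0.034 of its height the radius interpolates to r₁+(r₂−r₁)t = 6.983, giving a regular 16-gon of that circumradius (area = (16/2)·6.983²·sin(360°/16) = 149.28 mm²); the cube at (-4, 15) is present — its section is the full 12×11.5 rectangle (area 138.00 mm²); Taking the first minus the rest: starting from the cone (149.28 mm²), the 12×11.5 cube at (-4, 15) misses the remaining region (no effect) — area = 149.28 mm²; the cylinder at (-2.5, 3.5) is not intersected at this z (z outside [1, 20.5]); Subtracting the remaining from the first: none of the subtracted shapes is present at this height, so the result so far is unchanged — area = 149.28 mm². At z = 17.4: the cone contributes a regular 16-gon of circumradius 6.503 (interpolated between r1=7 and r2=6.5 at t=0.994) (area = (16/2)·6.503²·sin(360°/16) = 129.46 mm²); the 12×11.5 cube at (-4, 15) contributes its full rectangle (area 138.00 mm²); Taking the first minus the rest: starting from the cone (129.46 mm²), the 12×11.5 cube at (-4, 15) misses the remaining region (no effect) — area = 129.46 mm²; the r=6.5 cylinder at (-2.5, 3.5) gives a regular 16-gon of circumradius 6.5 (constant along its height) (area = (16/2)·6.500²·sin(360°/16) = 129.35 mm²); After the difference (first − rest): starting from the result so far (129.46 mm²), the r=6.5 cylinder at (-2.5, 3.5) partially overlaps it — only the 75.20 mm² overlap (of its 129.35 mm²) is removed, clipping the outline — area = 54.26 mm². Checking containment: the cross-section at z = 17.4 is a subset of the cross-section at z = 0.6.

entirely on top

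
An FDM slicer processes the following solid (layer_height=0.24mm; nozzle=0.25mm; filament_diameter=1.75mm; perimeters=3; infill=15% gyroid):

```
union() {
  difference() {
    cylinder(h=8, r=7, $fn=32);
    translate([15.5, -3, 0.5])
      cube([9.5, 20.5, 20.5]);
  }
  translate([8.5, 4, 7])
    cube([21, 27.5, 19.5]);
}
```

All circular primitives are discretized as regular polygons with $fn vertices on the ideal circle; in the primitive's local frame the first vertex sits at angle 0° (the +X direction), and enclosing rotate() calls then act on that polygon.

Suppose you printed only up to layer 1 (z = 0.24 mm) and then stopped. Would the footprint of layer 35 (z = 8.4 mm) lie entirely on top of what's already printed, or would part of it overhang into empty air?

part overhangs

Compare the two slices. At z = 0.24: the r=7 cylinder contributes a regular 32-gon of circumradius 7 (area = (32/2)·7.000²·sin(360°/32) = 152.95 mm²); the cube at (15.5, -3) does not reach this height (z outside [0.5, 21]); Taking the first minus the rest: none of the subtracted shapes is present at this height, so the r=7 cylinder is unchanged — area = 152.95 mm²; the cube at (8.5, 4) is absent (z outside [7, 26.5]); Taking the union: only that combined region is present, so the union is just that shape — area = 152.95 mm². At z = 8.4: the cylinder is not intersected at this z (z outside [0, 8]); the cube at (15.5, -3) is present — its section is the full 9.5×20.5 rectangle (area 194.75 mm²); Subtracting the remaining from the first: the first operand is absent here, so nothing remains; the cube at (8.5, 4) (footprint 21×27.5) is included at this height (area 577.50 mm²); Combining (union): only the 21×27.5 cube at (8.5, 4) is present, so the union is just that shape — area = 577.50 mm². Checking containment: at z = 8.4 the cross-section extends beyond the z = 0.24 cross-section by about 577.50 mm².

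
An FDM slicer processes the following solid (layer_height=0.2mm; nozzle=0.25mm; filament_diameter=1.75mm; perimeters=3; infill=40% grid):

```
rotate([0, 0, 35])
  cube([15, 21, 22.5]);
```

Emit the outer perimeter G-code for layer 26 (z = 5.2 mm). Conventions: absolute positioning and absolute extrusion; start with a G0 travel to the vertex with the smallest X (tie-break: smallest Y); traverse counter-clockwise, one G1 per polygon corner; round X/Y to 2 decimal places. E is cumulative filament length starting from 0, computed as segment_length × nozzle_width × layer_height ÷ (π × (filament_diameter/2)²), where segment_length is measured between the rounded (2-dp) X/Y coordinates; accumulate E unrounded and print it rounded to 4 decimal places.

G0 X-12.05 Y17.20 Z5.20
G1 X0.00 Y0.00 E0.4366
G1 X12.29 Y8.60 E0.7484
G1 X0.24 Y25.81 E1.1851
G1 X-12.05 Y17.20 E1.4970

At z = 5.2 mm: the cube (footprint 15×21) is included at this height; (rotated 35° about Z; rotation is an isometry so areas/perimeters/island counts are preserved). The outline is a single polygon with 4 vertices. Extrusion per mm of travel: 0.25 × 0.2 / (π × 0.875²) = 0.020788. Accumulating E over each segment gives final E = 1.4970.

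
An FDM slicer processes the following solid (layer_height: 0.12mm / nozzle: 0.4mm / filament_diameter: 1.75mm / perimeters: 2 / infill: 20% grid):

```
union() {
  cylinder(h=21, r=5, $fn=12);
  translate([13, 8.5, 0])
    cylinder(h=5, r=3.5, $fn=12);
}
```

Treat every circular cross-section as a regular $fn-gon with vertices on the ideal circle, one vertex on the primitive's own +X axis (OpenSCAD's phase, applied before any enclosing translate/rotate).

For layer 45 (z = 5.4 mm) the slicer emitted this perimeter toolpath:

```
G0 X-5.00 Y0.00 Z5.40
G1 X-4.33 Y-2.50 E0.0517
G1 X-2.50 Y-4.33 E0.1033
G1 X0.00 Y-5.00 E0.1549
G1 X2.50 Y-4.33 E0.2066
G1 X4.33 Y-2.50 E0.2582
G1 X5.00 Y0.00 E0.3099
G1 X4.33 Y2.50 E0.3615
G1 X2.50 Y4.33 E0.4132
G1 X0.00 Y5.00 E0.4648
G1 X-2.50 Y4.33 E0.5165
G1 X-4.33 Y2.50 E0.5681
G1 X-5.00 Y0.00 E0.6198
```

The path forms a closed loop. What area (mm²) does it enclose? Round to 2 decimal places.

75.00 mm²

Apply the shoelace formula to the sequence of (X, Y) vertices; enclosed area = 75.00 mm².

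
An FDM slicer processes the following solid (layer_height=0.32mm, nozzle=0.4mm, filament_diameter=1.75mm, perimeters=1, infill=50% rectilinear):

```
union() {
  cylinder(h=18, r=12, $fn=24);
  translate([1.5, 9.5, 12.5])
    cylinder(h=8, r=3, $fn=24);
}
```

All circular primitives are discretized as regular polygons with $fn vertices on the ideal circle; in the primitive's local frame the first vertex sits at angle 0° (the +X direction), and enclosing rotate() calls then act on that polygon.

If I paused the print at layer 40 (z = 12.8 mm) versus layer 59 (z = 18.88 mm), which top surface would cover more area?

layer 40 (z = 12.8 mm)

Layer 40 (z = 12.8): the r=12 cylinder gives a regular 24-gon of circumradius 12 (constant along its height) (area = (24/2)·12.000²·sin(360°/24) = 447.24 mm²); the r=3 cylinder at (1.5, 9.5) contributes a regular 24-gon of circumradius 3 (area = (24/2)·3.000²·sin(360°/24) = 27.95 mm²); Taking the union: the regions partially overlap — summed areas 475.19 mm² minus the doubly-counted overlap 26.04 mm² gives 449.15 mm² — area = 449.15 mm². So its area = 449.15 mm². Layer 59 (z = 18.88): the cylinder is absent (z outside [0, 18]); the cylinder at (1.5, 9.5): section is a regular 24-gon, circumradius r=3 (area = (24/2)·3.000²·sin(360°/24) = 27.95 mm²); Merging all regions: only the r=3 cylinder at (1.5, 9.5) is present, so the union is just that shape — area = 27.95 mm². So its area = 27.95 mm². Layer 40 is larger (449.15 vs 27.95 mm²).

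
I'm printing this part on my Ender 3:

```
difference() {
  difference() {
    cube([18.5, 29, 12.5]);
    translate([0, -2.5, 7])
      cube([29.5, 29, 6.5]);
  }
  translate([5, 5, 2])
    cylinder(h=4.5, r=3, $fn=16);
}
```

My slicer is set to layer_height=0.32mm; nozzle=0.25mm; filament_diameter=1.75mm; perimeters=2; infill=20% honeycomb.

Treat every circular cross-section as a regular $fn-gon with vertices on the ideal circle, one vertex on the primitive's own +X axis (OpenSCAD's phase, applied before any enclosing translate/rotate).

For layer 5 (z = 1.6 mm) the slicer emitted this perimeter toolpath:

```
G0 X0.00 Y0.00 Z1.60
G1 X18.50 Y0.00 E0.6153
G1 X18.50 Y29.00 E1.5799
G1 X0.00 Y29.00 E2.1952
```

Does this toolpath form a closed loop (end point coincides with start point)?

no

Start point (G0): (0.00, 0.00). End point (last G1): the path does not return to the start — open.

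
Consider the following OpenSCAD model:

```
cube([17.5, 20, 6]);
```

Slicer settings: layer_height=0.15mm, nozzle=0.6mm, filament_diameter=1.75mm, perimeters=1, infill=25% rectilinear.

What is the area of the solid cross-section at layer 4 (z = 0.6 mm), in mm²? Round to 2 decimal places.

At z = 0.6 mm: the 17.5×20 cube contributes its full rectangle (area 350.00 mm²). Overall, the cross-section is a single solid region. Net area = 350.00 mm².

350.00 mm²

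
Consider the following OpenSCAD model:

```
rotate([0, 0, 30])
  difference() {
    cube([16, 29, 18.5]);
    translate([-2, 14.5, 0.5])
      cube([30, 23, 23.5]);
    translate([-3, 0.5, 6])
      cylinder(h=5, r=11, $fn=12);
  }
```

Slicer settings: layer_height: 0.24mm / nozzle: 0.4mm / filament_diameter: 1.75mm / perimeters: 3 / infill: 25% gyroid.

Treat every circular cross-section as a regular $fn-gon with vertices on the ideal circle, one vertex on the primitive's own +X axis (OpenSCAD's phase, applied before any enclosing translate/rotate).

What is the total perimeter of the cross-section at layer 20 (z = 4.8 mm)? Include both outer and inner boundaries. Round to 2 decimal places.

61.00 mm

At z = 4.8 mm: the cube (footprint 16×29) is included at this height (perimeter 90.00 mm); the cube at (-2, 14.5) (footprint 30×23) is included at this height (perimeter 106.00 mm); the cylinder at (-3, 0.5) is not intersected at this z (z outside [6, 11]); Subtracting the remaining from the first: starting from the 16×29 cube, the 30×23 cube at (-2, 14.5) partially overlaps it — only the 232.00 mm² overlap (of its 690.00 mm²) is removed, clipping the outline — boundary = 61.00 mm; (rotated 30° about Z; rotation is an isometry so areas/perimeters/island counts are preserved). Overall, the cross-section is a single solid region. Total boundary length (outer) = 61.00 mm.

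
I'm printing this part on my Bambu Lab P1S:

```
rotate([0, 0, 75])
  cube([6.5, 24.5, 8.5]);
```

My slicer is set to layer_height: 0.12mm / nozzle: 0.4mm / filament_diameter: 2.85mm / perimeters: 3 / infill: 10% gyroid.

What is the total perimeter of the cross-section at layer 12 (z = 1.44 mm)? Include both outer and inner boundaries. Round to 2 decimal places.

At z = 1.44 mm: the cube (footprint 6.5×24.5) is included at this height (perimeter 62.00 mm); (whole slice rotated 75° about Z — lengths, areas and connectivity unchanged). Overall, the cross-section is a single solid region. Total boundary length (outer) = 62.00 mm.

62.00 mm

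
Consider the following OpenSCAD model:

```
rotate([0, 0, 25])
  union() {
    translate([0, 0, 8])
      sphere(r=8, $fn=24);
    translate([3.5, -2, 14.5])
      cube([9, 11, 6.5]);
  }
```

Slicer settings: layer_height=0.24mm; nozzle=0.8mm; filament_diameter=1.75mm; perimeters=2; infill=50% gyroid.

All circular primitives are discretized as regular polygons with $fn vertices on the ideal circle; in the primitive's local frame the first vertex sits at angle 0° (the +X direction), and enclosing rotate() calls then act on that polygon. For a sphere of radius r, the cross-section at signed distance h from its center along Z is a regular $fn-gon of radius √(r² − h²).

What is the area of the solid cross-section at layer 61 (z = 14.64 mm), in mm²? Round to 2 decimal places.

At z = 14.64 mm: the r=8 sphere slices to a regular 24-gon of circumradius 4.462 (√(r²−h²) with h=6.64 from center) (area = (24/2)·4.462²·sin(360°/24) = 61.84 mm²); the 9×11 cube at (3.5, -2) contributes its full rectangle (area 99.00 mm²); Combining (union): the regions partially overlap — summed areas 160.84 mm² minus the doubly-counted overlap 3.30 mm² gives 157.54 mm² — area = 157.54 mm²; (whole slice rotated 25° about Z — lengths, areas and connectivity unchanged). Overall, the cross-section is a single solid region. Net area = 157.54 mm².

157.54 mm²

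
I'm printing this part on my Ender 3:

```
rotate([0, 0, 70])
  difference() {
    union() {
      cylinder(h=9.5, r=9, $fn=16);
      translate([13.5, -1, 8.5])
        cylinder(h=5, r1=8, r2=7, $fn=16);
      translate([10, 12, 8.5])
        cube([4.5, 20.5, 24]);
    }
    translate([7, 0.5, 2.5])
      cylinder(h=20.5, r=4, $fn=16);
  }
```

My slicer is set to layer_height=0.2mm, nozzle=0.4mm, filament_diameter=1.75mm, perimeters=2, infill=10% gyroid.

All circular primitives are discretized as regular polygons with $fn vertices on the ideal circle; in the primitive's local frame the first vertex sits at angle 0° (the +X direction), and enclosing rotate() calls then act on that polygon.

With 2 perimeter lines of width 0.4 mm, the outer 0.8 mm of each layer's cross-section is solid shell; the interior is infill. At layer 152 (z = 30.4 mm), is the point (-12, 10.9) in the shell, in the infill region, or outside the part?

outside

At z = 30.4 mm: the cylinder does not reach this height (z outside [0, 9.5]); the cone at (13.5, -1) is not intersected at this z (z outside [8.5, 13.5]); the cube at (10, 12) is present — its section is the full 4.5×20.5 rectangle; Merging all regions: only the 4.5×20.5 cube at (10, 12) is present, so the union is just that shape — 1 connected region; the cylinder at (7, 0.5) is not intersected at this z (z outside [2.5, 23]); Taking the first minus the rest: none of the subtracted shapes is present at this height, so that combined region is unchanged — 1 connected region; (rotated 70° about Z; rotation is an isometry so areas/perimeters/island counts are preserved). Overall, the cross-section is a single solid region. Undo the 70° rotation: the query point maps to (6.138, 15.004) in the un-rotated model frame. The nearest boundary edge runs (10.00, 32.50)→(10.00, 12.00); distance from the point to it = 3.86 mm. The point is not inside any of the regions above, so it lies outside the cross-section (3.86 mm from the nearest boundary).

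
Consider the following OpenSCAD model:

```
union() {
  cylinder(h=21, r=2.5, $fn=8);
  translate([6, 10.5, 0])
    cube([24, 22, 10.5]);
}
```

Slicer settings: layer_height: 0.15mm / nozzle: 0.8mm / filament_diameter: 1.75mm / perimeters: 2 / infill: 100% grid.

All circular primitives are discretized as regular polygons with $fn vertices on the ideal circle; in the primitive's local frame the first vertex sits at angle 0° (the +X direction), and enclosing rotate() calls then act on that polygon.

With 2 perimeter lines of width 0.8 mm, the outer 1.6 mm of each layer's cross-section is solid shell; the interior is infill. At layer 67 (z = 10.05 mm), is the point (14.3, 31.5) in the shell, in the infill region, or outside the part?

At z = 10.05 mm: the r=2.5 cylinder gives a regular 8-gon of circumradius 2.5 (constant along its height); the cube at (6, 10.5) (footprint 24×22) is included at this height; Merging all regions: the 2 present regions are separate (no shared area or edge), so areas and boundary lengths simply add and each stays a separate island — 2 connected regions. Overall, the cross-section has 2 separate islands. The nearest boundary edge runs (6.00, 32.50)→(30.00, 32.50); distance from the point to it = 1.00 mm. (Shell/infill is judged within the island containing the point — the largest one.) The point is inside the cross-section, 1.00 mm from the nearest boundary — within the 1.6 mm shell band (2 × 0.8).

shell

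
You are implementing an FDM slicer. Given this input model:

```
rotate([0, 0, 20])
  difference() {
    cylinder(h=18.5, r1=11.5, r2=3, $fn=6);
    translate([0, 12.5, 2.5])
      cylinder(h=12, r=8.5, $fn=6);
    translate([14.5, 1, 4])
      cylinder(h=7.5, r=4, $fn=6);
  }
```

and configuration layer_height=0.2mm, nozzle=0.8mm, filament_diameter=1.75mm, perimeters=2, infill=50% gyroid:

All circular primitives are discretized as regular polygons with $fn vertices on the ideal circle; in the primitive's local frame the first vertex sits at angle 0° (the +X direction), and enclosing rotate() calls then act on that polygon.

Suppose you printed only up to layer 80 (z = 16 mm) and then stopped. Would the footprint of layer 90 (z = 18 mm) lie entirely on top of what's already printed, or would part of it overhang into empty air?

entirely on top

Compare the two slices. At z = 16: the cone contributes a regular 6-gon of circumradius 4.149 (interpolated between r1=11.5 and r2=3 at t=0.865) (area = (6/2)·4.149²·sin(360°/6) = 44.72 mm²); the cylinder at (0, 12.5) is not intersected at this z (z outside [2.5, 14.5]); the cylinder at (14.5, 1) does not reach this height (z outside [4, 11.5]); Taking the first minus the rest: none of the subtracted shapes is present at this height, so the cone is unchanged — area = 44.72 mm²; (whole slice rotated 20° about Z — lengths, areas and connectivity unchanged). At z = 18: the cone (r1=11.5→r2=3) has section circumradius 3.230 here — a regular 6-gon (area = (6/2)·3.230²·sin(360°/6) = 27.10 mm²); the cylinder at (0, 12.5) is absent (z outside [2.5, 14.5]); the cylinder at (14.5, 1) does not reach this height (z outside [4, 11.5]); Taking the first minus the rest: none of the subtracted shapes is present at this height, so the cone is unchanged — area = 27.10 mm²; (rotated 20° about Z; rotation is an isometry so areas/perimeters/island counts are preserved). Checking containment: the cross-section at z = 18 is a subset of the cross-section at z = 16.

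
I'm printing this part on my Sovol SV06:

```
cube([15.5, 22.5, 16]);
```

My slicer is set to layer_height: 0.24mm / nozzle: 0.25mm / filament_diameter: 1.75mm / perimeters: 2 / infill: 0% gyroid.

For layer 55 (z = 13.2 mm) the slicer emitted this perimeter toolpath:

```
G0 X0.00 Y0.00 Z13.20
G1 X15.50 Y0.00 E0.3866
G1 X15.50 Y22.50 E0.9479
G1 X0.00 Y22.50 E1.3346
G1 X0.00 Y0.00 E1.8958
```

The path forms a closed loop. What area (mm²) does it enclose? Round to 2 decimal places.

Apply the shoelace formula to the sequence of (X, Y) vertices; enclosed area = 348.75 mm².

348.75 mm²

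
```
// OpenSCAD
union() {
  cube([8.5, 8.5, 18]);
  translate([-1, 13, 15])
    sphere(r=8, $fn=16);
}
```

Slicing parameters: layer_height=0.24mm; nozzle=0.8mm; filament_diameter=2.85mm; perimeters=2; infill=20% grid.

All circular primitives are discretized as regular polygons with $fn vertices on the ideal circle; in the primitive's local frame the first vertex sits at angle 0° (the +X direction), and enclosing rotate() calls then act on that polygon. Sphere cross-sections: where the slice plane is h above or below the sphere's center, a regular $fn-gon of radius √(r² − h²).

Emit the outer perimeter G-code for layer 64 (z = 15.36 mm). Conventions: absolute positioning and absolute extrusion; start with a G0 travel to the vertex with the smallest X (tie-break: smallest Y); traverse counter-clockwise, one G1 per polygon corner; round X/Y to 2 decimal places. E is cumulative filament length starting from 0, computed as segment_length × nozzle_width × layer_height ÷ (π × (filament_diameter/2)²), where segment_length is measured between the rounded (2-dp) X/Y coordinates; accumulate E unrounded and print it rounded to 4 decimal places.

At z = 15.36 mm: the cube (footprint 8.5×8.5) is included at this height; the sphere at (-1, 13): section is a regular 16-gon, circumradius = √(r²−h²) = √(8²−0.36²) = 7.992; Merging all regions: the regions partially overlap (shared area 12.03 mm²), so overlapping operands fuse into one piece — 1 connected region. The outline is a single polygon with 19 vertices. Extrusion per mm of travel: 0.8 × 0.24 / (π × 1.425²) = 0.030097. Accumulating E over each segment gives final E = 2.0637.

G0 X-8.99 Y13.00 Z15.36
G1 X-8.38 Y9.94 E0.0939
G1 X-6.65 Y7.35 E0.1876
G1 X-4.06 Y5.62 E0.2814
G1 X-1.00 Y5.01 E0.3753
G1 X0.00 Y5.21 E0.4060
G1 X0.00 Y0.00 E0.5628
G1 X8.50 Y0.00 E0.8186
G1 X8.50 Y8.50 E1.0744
G1 X5.42 Y8.50 E1.1671
G1 X6.38 Y9.94 E1.2192
G1 X6.99 Y13.00 E1.3131
G1 X6.38 Y16.06 E1.4070
G1 X4.65 Y18.65 E1.5008
G1 X2.06 Y20.38 E1.5945
G1 X-1.00 Y20.99 E1.6884
G1 X-4.06 Y20.38 E1.7823
G1 X-6.65 Y18.65 E1.8761
G1 X-8.38 Y16.06 E1.9698
G1 X-8.99 Y13.00 E2.0637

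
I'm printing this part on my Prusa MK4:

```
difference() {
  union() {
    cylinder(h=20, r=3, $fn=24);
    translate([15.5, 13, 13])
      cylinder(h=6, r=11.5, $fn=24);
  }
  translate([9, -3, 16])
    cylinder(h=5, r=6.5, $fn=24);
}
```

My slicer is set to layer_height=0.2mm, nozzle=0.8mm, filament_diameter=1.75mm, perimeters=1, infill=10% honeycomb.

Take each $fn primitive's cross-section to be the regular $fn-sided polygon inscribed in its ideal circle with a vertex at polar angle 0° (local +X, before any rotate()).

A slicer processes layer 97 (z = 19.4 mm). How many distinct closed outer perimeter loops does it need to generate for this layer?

1

At z = 19.4 mm: the cylinder: section is a regular 24-gon, circumradius r=3; the cylinder at (15.5, 13) does not reach this height (z outside [13, 19]); Combining (union): only the r=3 cylinder is present, so the union is just that shape — 1 connected region; the cylinder at (9, -3): section is a regular 24-gon, circumradius r=6.5; Taking the first minus the rest: starting from the result so far, the r=6.5 cylinder at (9, -3) misses the remaining region (no effect) — 1 connected region. The result has 1 disconnected region.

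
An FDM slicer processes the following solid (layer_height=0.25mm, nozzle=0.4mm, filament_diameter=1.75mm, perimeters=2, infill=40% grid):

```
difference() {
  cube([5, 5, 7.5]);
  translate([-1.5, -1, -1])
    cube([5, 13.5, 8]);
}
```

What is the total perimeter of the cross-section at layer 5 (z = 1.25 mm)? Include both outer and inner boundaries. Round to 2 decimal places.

At z = 1.25 mm: the 5×5 cube contributes its full rectangle (perimeter 20.00 mm); the cube at (-1.5, -1) is present — its section is the full 5×13.5 rectangle (perimeter 37.00 mm); After the difference (first − rest): starting from the 5×5 cube, the 5×13.5 cube at (-1.5, -1) partially overlaps it — only the 17.50 mm² overlap (of its 67.50 mm²) is removed, clipping the outline — boundary = 13.00 mm. Overall, the cross-section is a single solid region. Total boundary length (outer) = 13.00 mm.

13.00 mm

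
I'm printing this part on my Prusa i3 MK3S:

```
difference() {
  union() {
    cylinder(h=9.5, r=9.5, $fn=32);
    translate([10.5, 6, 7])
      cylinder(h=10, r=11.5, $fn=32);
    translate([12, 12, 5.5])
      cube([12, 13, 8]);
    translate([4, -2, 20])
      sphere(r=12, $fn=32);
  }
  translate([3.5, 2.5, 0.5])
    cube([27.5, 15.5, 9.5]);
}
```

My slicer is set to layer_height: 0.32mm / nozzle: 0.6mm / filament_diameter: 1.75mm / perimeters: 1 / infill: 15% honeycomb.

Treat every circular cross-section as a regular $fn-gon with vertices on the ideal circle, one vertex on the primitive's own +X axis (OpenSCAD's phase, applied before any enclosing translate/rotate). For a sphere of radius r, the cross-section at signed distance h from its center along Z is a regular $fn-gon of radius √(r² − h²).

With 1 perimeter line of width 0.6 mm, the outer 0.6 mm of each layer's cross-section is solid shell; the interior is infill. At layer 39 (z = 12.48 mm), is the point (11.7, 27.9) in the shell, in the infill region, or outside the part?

At z = 12.48 mm: the cylinder is absent (z outside [0, 9.5]); the cylinder at (10.5, 6): section is a regular 32-gon, circumradius r=11.5; the cube at (12, 12) is present — its section is the full 12×13 rectangle; the sphere at (4, -2): section is a regular 32-gon, circumradius = √(r²−h²) = √(12²−7.52²) = 9.351; Taking the union: the regions partially overlap (shared area 162.13 mm²), so overlapping operands fuse into one piece — 1 connected region; the cube at (3.5, 2.5) does not reach this height (z outside [0.5, 10]); Subtracting the remaining from the first: none of the subtracted shapes is present at this height, so that combined region is unchanged — 1 connected region. Overall, the cross-section is a single solid region. The nearest boundary edge runs (12.00, 17.35)→(12.00, 25.00); distance from the point to it = 2.92 mm. The point is not inside any of the regions above, so it lies outside the cross-section (2.92 mm from the nearest boundary).

outside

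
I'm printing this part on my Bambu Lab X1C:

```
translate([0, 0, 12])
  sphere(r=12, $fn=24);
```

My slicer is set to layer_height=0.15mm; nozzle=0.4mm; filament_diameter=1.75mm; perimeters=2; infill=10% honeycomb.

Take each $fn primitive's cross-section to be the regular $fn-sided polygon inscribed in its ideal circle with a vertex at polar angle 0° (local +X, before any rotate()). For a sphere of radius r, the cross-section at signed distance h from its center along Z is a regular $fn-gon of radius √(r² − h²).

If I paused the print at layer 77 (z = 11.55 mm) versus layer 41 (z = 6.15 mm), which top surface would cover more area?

layer 77 (z = 11.55 mm)

Layer 77 (z = 11.55): the r=12 sphere slices to a regular 24-gon of circumradius 11.992 (√(r²−h²) with h=0.45 from center) (area = (24/2)·11.992²·sin(360°/24) = 446.61 mm²). So its area = 446.61 mm². Layer 41 (z = 6.15): the sphere: section is a regular 24-gon, circumradius = √(r²−h²) = √(12²−5.85²) = 10.477 (area = (24/2)·10.477²·sin(360°/24) = 340.95 mm²). So its area = 340.95 mm². Layer 77 is larger (446.61 vs 340.95 mm²).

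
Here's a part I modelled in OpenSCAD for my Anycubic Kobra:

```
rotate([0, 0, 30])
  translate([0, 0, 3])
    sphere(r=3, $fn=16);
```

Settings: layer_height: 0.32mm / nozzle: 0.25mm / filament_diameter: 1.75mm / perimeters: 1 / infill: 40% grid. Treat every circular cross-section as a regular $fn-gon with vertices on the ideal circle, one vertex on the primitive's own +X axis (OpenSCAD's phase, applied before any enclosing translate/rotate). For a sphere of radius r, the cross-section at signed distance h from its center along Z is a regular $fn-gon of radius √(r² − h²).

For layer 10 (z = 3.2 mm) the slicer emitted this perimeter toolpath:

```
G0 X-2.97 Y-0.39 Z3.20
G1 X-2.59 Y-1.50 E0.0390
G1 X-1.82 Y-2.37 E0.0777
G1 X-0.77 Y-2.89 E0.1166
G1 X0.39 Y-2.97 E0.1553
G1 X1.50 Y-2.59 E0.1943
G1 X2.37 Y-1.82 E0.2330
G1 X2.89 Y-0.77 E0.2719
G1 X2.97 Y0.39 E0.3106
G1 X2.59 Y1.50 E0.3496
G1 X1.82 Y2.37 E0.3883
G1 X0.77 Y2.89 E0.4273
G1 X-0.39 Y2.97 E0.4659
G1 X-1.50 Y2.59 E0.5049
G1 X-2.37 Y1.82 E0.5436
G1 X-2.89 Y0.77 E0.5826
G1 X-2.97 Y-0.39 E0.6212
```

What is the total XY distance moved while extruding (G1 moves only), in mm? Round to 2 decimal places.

Sum the Euclidean lengths of each G1 segment: total = 18.68 mm.

18.68 mm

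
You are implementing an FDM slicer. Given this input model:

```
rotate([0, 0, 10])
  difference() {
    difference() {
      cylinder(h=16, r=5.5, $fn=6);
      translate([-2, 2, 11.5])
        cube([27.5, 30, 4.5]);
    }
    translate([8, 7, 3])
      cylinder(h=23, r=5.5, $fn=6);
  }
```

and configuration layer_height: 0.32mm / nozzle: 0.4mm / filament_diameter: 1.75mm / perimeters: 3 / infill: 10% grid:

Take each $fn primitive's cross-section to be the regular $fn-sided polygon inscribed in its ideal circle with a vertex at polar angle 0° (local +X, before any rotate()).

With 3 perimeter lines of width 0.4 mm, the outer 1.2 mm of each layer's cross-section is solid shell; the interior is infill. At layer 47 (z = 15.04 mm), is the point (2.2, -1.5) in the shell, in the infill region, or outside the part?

infill

At z = 15.04 mm: the r=5.5 cylinder gives a regular 6-gon of circumradius 5.5 (constant along its height); the cube at (-2, 2) is present — its section is the full 27.5×30 rectangle; After the difference (first − rest): starting from the r=5.5 cylinder, the 27.5×30 cube at (-2, 2) partially overlaps it — only the 15.33 mm² overlap (of its 825.00 mm²) is removed, clipping the outline — 1 connected region; the cylinder at (8, 7): section is a regular 6-gon, circumradius r=5.5; Subtracting the remaining from the first: starting from that combined region, the r=5.5 cylinder at (8, 7) misses the remaining region (no effect) — 1 connected region; (rotated 10° about Z; rotation is an isometry so areas/perimeters/island counts are preserved). Overall, the cross-section is a single solid region. Undo the 10° rotation: the query point maps to (1.906, -1.859) in the un-rotated model frame. The nearest boundary edge runs (5.50, 0.00)→(2.75, -4.76); distance from the point to it = 2.18 mm. The point is inside the cross-section and 2.18 mm from the nearest boundary — more than the 1.2 mm shell width (3 × 0.4), so it's in the infill interior.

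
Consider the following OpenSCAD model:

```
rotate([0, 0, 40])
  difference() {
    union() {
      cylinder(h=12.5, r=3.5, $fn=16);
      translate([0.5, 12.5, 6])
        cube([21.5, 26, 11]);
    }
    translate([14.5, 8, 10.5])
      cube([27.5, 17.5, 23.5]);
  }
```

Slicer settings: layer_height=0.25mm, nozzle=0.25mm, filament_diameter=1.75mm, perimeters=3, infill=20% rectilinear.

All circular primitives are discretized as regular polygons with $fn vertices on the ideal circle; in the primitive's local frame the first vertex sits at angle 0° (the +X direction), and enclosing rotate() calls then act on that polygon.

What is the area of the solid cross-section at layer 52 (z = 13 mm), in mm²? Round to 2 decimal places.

461.50 mm²

At z = 13 mm: the cylinder is absent (z outside [0, 12.5]); the 21.5×26 cube at (0.5, 12.5) contributes its full rectangle (area 559.00 mm²); Combining (union): only the 21.5×26 cube at (0.5, 12.5) is present, so the union is just that shape — area = 559.00 mm²; the 27.5×17.5 cube at (14.5, 8) contributes its full rectangle (area 481.25 mm²); After the difference (first − rest): starting from that combined region (559.00 mm²), the 27.5×17.5 cube at (14.5, 8) partially overlaps it — only the 97.50 mm² overlap (of its 481.25 mm²) is removed, clipping the outline — area = 461.50 mm²; (rotated 40° about Z; rotation is an isometry so areas/perimeters/island counts are preserved). Overall, the cross-section is a single solid region. Net area = 461.50 mm².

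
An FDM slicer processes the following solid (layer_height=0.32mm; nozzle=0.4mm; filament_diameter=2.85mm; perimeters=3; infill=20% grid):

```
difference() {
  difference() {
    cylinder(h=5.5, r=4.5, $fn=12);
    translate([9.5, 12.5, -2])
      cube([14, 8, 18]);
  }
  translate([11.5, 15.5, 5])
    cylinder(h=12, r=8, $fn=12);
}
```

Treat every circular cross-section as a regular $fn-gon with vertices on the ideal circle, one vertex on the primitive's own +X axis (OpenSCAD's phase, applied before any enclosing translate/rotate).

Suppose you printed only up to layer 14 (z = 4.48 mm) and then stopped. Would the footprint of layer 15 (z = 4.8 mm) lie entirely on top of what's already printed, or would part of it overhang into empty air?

entirely on top

Compare the two slices. At z = 4.48: the cylinder: section is a regular 12-gon, circumradius r=4.5 (area = (12/2)·4.500²·sin(360°/12) = 60.75 mm²); the 14×8 cube at (9.5, 12.5) contributes its full rectangle (area 112.00 mm²); Taking the first minus the rest: starting from the r=4.5 cylinder (60.75 mm²), the 14×8 cube at (9.5, 12.5) misses the remaining region (no effect) — area = 60.75 mm²; the cylinder at (11.5, 15.5) is absent (z outside [5, 17]); Subtracting the remaining from the first: none of the subtracted shapes is present at this height, so the result so far is unchanged — area = 60.75 mm². At z = 4.8: the cylinder: section is a regular 12-gon, circumradius r=4.5 (area = (12/2)·4.500²·sin(360°/12) = 60.75 mm²); the 14×8 cube at (9.5, 12.5) contributes its full rectangle (area 112.00 mm²); Subtracting the remaining from the first: starting from the r=4.5 cylinder (60.75 mm²), the 14×8 cube at (9.5, 12.5) misses the remaining region (no effect) — area = 60.75 mm²; the cylinder at (11.5, 15.5) is absent (z outside [5, 17]); Subtracting the remaining from the first: none of the subtracted shapes is present at this height, so that combined region is unchanged — area = 60.75 mm². Checking containment: the cross-section at z = 4.8 is a subset of the cross-section at z = 4.48.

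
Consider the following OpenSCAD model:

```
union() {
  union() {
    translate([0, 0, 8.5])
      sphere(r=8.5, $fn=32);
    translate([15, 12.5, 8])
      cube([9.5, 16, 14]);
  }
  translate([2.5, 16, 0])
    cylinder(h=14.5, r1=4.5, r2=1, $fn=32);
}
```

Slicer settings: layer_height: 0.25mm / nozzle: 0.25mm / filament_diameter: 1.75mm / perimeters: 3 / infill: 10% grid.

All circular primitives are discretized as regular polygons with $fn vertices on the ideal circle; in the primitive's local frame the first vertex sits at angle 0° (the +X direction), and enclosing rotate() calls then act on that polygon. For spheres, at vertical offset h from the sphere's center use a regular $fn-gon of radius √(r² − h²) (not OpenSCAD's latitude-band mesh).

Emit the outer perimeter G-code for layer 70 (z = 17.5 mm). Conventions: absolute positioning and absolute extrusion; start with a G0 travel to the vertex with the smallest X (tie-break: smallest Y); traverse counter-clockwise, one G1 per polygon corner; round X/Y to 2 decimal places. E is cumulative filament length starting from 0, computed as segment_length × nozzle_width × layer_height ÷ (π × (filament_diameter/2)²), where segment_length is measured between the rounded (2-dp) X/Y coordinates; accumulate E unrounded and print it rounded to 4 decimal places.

G0 X15.00 Y12.50 Z17.50
G1 X24.50 Y12.50 E0.2469
G1 X24.50 Y28.50 E0.6626
G1 X15.00 Y28.50 E0.9095
G1 X15.00 Y12.50 E1.3252

At z = 17.5 mm: the sphere does not reach this height (|z−center|=9.000 > r=8.5); the 9.5×16 cube at (15, 12.5) contributes its full rectangle; Combining (union): only the 9.5×16 cube at (15, 12.5) is present, so the union is just that shape — 1 connected region; the cone at (2.5, 16) is absent (z outside [0, 14.5]); Merging all regions: only the result so far is present, so the union is just that shape — 1 connected region. The outline is a single polygon with 4 vertices. Extrusion per mm of travel: 0.25 × 0.25 / (π × 0.875²) = 0.025984. Accumulating E over each segment gives final E = 1.3252.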